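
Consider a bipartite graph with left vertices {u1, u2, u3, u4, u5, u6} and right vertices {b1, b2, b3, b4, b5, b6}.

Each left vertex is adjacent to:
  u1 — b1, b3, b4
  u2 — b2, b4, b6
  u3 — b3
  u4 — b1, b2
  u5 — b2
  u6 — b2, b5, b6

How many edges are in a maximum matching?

A valid assignment of size 6: u1–b4, u2–b6, u3–b3, u4–b1, u5–b2, u6–b5.
This saturates every left vertex, so 6 is the maximum.

6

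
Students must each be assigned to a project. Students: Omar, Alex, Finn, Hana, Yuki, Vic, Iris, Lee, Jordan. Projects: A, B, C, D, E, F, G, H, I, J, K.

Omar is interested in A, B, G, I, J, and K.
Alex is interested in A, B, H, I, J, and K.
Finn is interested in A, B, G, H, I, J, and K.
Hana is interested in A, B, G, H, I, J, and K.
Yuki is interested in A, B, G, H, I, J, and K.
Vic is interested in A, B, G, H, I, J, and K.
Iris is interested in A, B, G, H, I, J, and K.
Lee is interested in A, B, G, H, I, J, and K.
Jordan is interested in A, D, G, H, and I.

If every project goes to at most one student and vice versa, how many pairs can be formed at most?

A valid assignment of size 8: Omar→I, Alex→B, Finn→H, Hana→K, Yuki→A, Vic→G, Iris→J, Jordan→D.
The set {Omar, Alex, Finn, Hana, Yuki, Vic, Iris, Lee} has only 7 neighbours ({A, B, G, H, I, J, K}), so by Hall's theorem at most 8 of the 9 students can be matched.

8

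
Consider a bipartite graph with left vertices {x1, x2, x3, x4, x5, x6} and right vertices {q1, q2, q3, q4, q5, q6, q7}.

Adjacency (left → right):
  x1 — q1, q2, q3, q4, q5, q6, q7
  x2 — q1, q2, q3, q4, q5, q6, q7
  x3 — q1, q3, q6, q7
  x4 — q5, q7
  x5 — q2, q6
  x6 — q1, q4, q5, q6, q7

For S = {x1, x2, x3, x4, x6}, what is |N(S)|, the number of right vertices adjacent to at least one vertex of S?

7

The union of neighbours of {x1, x2, x3, x4, x6} is {q1, q2, q3, q4, q5, q6, q7}, which has 7 elements.
Since |N(S)| = 7 ≥ |S| = 5, Hall's condition holds for this subset.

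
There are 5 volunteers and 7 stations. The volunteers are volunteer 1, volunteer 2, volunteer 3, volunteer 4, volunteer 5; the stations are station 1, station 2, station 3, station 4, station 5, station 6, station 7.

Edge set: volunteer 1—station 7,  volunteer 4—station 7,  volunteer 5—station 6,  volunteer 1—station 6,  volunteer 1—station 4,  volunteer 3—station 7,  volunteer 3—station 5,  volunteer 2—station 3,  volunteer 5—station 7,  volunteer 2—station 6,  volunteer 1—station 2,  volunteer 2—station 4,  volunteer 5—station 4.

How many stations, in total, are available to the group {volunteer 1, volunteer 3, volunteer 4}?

5

The union of neighbours of {volunteer 1, volunteer 3, volunteer 4} is {station 2, station 4, station 5, station 6, station 7}, which has 5 elements.
Since |N(S)| = 5 ≥ |S| = 3, Hall's condition holds for this subset.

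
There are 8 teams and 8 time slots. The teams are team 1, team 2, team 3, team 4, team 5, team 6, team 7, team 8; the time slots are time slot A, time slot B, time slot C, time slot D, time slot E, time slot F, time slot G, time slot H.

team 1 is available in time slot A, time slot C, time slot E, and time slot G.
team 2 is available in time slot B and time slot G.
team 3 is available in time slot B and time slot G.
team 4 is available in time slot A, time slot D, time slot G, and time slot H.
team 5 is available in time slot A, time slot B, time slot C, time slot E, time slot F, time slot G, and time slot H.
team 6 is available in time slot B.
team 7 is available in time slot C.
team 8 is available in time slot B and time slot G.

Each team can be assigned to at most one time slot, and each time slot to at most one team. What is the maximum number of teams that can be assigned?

For example, pair team 1→time slot A, team 2→time slot B, team 3→time slot G, team 4→time slot H, team 5→time slot E, team 7→time slot C.
The set {team 2, team 3, team 6, team 8} has only 2 neighbours ({time slot B, time slot G}), so by Hall's theorem at most 6 of the 8 teams can be matched.

6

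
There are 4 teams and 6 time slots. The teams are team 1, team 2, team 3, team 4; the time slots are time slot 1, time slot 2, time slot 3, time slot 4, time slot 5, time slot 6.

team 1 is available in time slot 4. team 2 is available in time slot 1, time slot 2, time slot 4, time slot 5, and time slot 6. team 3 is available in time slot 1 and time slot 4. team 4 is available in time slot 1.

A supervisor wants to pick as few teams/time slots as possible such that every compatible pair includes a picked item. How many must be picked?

3

{team 2, time slot 1, time slot 4} is a vertex cover of size 3: every edge has an endpoint in this set.
No smaller cover exists because team 1–time slot 4, team 2–time slot 5, team 3–time slot 1 is a matching of size 3, and a cover must include an endpoint of each of these disjoint edges (König's theorem).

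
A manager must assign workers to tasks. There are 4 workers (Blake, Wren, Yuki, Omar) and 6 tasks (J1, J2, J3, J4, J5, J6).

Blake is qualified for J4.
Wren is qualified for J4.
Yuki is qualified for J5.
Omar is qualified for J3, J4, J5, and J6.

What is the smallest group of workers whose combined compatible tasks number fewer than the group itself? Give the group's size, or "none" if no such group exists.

2

Take S = {Blake, Wren}. Its neighbourhood is {J4}, so |N(S)| = 1 < |S| = 2.
No single vertex violates Hall's condition since each has at least one neighbour, so 2 is the minimum.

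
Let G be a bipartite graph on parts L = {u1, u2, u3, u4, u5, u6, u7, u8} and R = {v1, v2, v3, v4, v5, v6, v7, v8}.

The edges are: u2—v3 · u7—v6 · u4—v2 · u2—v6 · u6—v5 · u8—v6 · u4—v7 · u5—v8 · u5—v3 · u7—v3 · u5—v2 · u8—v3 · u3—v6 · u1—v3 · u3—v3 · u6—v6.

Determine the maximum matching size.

5

For example, pair u1–v3, u2–v6, u4–v7, u5–v2, u6–v5.
The set {u1, u2, u3, u7, u8} has only 2 neighbours ({v3, v6}), so by Hall's theorem at most 5 of the 8 left vertices can be matched.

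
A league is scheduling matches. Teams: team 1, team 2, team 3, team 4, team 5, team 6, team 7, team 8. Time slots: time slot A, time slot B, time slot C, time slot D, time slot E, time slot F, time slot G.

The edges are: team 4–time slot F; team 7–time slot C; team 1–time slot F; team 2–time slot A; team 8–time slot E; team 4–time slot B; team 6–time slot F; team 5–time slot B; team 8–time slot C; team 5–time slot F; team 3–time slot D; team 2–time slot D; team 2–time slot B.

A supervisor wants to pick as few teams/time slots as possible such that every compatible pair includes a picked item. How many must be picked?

A maximum matching has 6 edges (e.g. team 1–time slot F, team 2–time slot A, team 3–time slot D, team 4–time slot B, team 7–time slot C, team 8–time slot E).
By König's theorem the minimum vertex cover has the same size. One such cover is {team 2, team 3, team 7, team 8, time slot B, time slot F}.

6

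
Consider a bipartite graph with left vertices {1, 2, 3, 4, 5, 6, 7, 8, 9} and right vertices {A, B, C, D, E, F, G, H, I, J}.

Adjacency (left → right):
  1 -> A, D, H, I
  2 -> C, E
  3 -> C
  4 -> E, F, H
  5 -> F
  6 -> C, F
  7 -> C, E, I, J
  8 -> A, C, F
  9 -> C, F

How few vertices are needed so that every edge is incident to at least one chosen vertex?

7

{1, 2, 4, 7, 8, C, F} is a vertex cover of size 7: every edge has an endpoint in this set.
No smaller cover exists because 1–I, 2–E, 3–C, 4–H, 5–F, 7–J, 8–A is a matching of size 7, and a cover must include an endpoint of each of these disjoint edges (König's theorem).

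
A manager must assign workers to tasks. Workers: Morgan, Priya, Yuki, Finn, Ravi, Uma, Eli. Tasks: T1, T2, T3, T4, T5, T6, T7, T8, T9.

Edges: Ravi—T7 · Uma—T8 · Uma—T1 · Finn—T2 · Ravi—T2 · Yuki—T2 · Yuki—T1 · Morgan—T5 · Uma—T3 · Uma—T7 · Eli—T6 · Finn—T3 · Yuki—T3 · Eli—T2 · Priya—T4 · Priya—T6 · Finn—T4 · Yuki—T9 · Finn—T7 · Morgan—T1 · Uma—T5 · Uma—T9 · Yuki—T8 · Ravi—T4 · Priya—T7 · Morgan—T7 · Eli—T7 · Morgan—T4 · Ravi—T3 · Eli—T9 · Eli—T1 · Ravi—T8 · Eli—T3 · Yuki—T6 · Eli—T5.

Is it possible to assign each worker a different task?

Yes

For example, pair Morgan-T1, Priya-T6, Yuki-T3, Finn-T2, Ravi-T4, Uma-T5, Eli-T7.
All 7 workers are covered.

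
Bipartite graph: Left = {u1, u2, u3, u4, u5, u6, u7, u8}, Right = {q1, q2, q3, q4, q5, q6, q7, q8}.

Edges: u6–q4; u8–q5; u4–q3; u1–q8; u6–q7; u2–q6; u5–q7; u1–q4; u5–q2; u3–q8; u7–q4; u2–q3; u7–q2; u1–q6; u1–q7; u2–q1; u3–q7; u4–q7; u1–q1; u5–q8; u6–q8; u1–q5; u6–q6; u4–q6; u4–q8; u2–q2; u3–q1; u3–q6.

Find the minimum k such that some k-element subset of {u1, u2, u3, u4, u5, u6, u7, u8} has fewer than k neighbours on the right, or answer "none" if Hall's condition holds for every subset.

A matching saturating every left vertex exists, for instance u1→q4, u2→q1, u3→q6, u4→q3, u5→q8, u6→q7, u7→q2, u8→q5.
By Hall's marriage theorem, this means |N(S)| ≥ |S| for every subset S, so no violating subset exists.

none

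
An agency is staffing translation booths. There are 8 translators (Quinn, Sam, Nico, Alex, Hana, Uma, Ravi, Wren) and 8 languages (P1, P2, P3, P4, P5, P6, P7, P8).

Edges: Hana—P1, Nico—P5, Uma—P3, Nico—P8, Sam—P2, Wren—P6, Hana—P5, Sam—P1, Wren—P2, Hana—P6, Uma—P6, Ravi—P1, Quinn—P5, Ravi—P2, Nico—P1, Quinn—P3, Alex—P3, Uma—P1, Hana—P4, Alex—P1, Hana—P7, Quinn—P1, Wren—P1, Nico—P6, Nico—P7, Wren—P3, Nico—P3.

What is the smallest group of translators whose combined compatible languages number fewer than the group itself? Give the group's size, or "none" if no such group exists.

Take S = {Sam, Alex, Uma, Ravi, Wren}. Its neighbourhood is {P1, P2, P3, P6}, so |N(S)| = 4 < |S| = 5.
Every subset of size less than 5 has at least as many neighbours as members, so 5 is the minimum.

5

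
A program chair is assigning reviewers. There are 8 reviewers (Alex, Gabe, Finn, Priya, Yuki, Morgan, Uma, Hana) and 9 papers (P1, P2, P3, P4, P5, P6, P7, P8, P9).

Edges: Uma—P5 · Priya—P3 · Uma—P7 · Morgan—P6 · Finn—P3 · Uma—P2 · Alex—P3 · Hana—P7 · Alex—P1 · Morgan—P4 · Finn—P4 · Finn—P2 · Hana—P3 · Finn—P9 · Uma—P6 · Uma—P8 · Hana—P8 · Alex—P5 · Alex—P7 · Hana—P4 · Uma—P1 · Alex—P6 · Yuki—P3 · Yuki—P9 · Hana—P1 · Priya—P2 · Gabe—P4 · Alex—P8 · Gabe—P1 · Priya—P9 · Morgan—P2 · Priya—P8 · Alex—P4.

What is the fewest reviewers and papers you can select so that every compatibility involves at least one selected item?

{Alex, Gabe, Finn, Priya, Yuki, Morgan, Uma, Hana} is a vertex cover of size 8: every edge has an endpoint in this set.
No smaller cover exists because Alex–P7, Gabe–P4, Finn–P9, Priya–P8, Yuki–P3, Morgan–P6, Uma–P2, Hana–P1 is a matching of size 8, and a cover must include an endpoint of each of these disjoint edges (König's theorem).

8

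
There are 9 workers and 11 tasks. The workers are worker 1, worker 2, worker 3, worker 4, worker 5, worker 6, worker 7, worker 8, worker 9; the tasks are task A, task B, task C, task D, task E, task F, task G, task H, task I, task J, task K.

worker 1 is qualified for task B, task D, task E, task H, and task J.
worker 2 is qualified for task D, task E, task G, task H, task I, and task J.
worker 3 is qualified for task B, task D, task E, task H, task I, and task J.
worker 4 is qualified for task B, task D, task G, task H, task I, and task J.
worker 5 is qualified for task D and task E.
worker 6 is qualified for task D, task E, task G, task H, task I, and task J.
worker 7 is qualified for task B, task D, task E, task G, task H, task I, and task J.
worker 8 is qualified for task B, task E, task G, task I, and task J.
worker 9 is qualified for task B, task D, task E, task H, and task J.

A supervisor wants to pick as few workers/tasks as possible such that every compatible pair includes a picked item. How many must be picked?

The 7 edges worker 1–task B, worker 2–task H, worker 3–task J, worker 4–task G, worker 5–task E, worker 6–task I, worker 7–task D form a matching, so any vertex cover needs at least 7 vertices (one per matched edge).
Conversely {task B, task D, task E, task G, task H, task I, task J} meets every edge and has exactly 7 vertices, so 7 is optimal.

7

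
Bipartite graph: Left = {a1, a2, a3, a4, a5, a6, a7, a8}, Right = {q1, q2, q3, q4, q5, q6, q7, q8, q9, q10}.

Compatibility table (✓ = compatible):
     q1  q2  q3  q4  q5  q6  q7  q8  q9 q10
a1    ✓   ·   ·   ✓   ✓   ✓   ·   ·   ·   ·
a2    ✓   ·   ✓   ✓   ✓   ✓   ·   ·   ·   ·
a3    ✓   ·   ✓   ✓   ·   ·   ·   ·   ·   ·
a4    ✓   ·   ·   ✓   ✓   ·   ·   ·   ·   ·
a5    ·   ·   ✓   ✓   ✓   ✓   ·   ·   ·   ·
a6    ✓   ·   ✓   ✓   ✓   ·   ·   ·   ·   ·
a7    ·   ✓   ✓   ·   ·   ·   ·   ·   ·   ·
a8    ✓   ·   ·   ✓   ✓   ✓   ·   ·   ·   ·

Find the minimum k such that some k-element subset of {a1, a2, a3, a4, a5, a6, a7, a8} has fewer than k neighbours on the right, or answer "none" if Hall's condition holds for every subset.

6

Take S = {a1, a2, a3, a4, a5, a6}. Its neighbourhood is {q1, q3, q4, q5, q6}, so |N(S)| = 5 < |S| = 6.
Every subset of size less than 6 has at least as many neighbours as members, so 6 is the minimum.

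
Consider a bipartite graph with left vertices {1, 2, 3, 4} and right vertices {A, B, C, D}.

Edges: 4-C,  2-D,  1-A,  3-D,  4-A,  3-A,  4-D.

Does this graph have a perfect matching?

No

The set {1, 2, 3} has only 2 neighbours ({A, D}), so by Hall's theorem at most 3 of the 4 left vertices can be matched.
Hence no matching covers every left vertex.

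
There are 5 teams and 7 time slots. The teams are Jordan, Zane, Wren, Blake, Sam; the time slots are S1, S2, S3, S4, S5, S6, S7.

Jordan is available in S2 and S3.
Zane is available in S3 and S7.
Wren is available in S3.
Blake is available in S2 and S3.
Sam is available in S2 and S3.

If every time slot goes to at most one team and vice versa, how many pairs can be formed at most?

For example, pair Jordan→S2, Zane→S7, Wren→S3.
The set {Jordan, Wren, Blake, Sam} has only 2 neighbours ({S2, S3}), so by Hall's theorem at most 3 of the 5 teams can be matched.

3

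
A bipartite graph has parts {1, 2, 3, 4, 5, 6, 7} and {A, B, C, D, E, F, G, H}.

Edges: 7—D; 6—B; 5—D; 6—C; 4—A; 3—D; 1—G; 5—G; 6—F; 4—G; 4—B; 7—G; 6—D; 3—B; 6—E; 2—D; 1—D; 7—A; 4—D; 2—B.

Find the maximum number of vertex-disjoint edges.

5

One maximum matching: 1–G, 2–D, 3–B, 4–A, 6–E.
The set {1, 2, 3, 4, 5, 7} has only 4 neighbours ({A, B, D, G}), so by Hall's theorem at most 5 of the 7 left vertices can be matched.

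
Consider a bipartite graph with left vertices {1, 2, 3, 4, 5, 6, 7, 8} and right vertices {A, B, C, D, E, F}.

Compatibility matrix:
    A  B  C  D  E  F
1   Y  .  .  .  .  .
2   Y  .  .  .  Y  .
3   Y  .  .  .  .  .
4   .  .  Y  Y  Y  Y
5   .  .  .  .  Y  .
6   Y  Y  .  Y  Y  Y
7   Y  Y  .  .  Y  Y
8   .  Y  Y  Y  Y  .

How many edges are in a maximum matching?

6

One maximum matching: 1→A, 2→E, 4→C, 6→D, 7→F, 8→B.
The set {1, 2, 3, 5} has only 2 neighbours ({A, E}), so by Hall's theorem at most 6 of the 8 left vertices can be matched.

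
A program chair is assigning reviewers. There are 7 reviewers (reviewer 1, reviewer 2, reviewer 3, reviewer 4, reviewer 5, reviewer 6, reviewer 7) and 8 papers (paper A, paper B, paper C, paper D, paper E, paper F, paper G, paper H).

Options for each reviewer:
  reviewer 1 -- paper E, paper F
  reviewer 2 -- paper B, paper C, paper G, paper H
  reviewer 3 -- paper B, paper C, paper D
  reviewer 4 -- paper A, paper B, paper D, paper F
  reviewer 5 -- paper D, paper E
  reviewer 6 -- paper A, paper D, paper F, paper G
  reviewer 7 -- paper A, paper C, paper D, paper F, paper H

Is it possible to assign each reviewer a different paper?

Yes

One maximum matching: reviewer 1–paper F, reviewer 2–paper G, reviewer 3–paper D, reviewer 4–paper B, reviewer 5–paper E, reviewer 6–paper A, reviewer 7–paper C.
Every reviewer is matched, so this matching saturates all of them.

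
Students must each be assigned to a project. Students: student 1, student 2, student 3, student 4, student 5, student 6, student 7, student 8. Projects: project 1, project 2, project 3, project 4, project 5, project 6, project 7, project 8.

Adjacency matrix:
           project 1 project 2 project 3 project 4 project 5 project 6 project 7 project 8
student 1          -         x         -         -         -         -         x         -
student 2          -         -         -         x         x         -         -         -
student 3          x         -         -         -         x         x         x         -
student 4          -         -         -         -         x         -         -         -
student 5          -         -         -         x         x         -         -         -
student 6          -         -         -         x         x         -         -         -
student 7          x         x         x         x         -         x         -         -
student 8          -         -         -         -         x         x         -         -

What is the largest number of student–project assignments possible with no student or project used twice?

6

One maximum matching: student 1-project 7, student 2-project 4, student 3-project 1, student 4-project 5, student 7-project 3, student 8-project 6.
The set {student 2, student 4, student 5, student 6} has only 2 neighbours ({project 4, project 5}), so by Hall's theorem at most 6 of the 8 students can be matched.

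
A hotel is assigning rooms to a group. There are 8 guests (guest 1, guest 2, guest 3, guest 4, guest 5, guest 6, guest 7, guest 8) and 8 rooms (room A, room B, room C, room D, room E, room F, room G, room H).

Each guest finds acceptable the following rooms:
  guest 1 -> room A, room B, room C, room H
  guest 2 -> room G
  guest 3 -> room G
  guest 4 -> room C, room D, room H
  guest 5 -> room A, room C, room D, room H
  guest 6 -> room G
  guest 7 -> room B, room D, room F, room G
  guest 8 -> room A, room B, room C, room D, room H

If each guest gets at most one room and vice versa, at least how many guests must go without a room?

2

For example, pair guest 1→room B, guest 2→room G, guest 4→room C, guest 5→room H, guest 7→room F, guest 8→room D.
The set {guest 2, guest 3, guest 6} has only 1 neighbour ({room G}), so by Hall's theorem at most 6 of the 8 guests can be matched.
That matches 6 of the 8, leaving 2 unmatched; no matching can do better.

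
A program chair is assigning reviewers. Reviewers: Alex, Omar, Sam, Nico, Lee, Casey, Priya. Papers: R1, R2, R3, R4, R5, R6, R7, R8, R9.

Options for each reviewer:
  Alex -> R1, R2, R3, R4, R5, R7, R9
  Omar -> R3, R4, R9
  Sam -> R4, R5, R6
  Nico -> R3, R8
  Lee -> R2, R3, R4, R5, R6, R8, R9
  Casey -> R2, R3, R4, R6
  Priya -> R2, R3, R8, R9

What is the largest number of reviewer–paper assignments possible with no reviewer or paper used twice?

For example, pair Alex–R2, Omar–R4, Sam–R5, Nico–R3, Lee–R9, Casey–R6, Priya–R8.
All 7 reviewers are matched, so no larger matching exists.

7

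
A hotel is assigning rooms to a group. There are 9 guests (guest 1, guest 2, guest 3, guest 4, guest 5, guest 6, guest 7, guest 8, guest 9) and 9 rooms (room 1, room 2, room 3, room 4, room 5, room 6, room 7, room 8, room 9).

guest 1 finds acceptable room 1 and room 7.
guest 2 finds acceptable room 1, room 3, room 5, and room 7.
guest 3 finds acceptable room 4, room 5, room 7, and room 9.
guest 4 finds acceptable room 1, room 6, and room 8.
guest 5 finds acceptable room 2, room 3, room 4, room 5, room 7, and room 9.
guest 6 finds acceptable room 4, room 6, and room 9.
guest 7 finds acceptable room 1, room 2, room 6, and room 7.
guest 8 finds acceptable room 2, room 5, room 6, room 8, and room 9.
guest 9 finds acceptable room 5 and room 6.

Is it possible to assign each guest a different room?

A valid assignment of size 9: guest 1–room 1, guest 2–room 3, guest 3–room 7, guest 4–room 8, guest 5–room 4, guest 6–room 9, guest 7–room 2, guest 8–room 5, guest 9–room 6.
Every guest is matched, so this is a perfect matching.

Yes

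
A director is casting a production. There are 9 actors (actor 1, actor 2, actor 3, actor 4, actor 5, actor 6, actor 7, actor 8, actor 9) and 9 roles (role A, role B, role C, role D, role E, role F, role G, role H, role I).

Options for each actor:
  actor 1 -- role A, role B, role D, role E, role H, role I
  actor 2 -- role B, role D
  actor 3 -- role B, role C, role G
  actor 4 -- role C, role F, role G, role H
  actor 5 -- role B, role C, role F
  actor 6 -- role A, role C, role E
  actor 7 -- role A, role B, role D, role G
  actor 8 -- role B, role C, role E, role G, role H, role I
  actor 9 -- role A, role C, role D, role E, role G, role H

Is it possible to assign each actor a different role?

Yes

A valid assignment of size 9: actor 1–role I, actor 2–role D, actor 3–role B, actor 4–role H, actor 5–role F, actor 6–role E, actor 7–role A, actor 8–role C, actor 9–role G.
All 9 actors are covered.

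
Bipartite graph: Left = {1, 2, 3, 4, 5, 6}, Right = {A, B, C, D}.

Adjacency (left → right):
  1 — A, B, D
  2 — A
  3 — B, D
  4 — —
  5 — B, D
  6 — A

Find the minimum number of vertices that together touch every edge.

The 3 edges 1–D, 2–A, 3–B form a matching, so any vertex cover needs at least 3 vertices (one per matched edge).
Conversely {A, B, D} meets every edge and has exactly 3 vertices, so 3 is optimal.

3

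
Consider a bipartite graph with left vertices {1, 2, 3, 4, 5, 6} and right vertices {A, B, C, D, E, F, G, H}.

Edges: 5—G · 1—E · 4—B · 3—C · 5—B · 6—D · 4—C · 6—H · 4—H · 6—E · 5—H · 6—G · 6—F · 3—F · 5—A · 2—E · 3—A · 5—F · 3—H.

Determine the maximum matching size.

A valid assignment of size 5: 1-E, 3-F, 4-B, 5-A, 6-G.
The set {1, 2} has only 1 neighbour ({E}), so by Hall's theorem at most 5 of the 6 left vertices can be matched.

5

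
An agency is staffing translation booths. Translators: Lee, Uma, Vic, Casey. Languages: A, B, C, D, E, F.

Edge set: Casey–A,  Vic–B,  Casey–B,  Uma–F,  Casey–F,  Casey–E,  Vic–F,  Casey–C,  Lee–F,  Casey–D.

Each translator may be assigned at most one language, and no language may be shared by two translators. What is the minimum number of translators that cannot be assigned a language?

1

For example, pair Lee–F, Vic–B, Casey–A.
The set {Lee, Uma} has only 1 neighbour ({F}), so by Hall's theorem at most 3 of the 4 translators can be matched.
That matches 3 of the 4, leaving 1 unmatched; no matching can do better.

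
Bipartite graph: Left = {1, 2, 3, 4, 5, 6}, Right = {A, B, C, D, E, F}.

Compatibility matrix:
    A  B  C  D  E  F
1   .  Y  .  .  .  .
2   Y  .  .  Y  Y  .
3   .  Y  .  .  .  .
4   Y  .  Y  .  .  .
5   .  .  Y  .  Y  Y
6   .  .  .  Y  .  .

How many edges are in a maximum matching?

One maximum matching: 1→B, 2→E, 4→A, 5→C, 6→D.
The set {1, 3} has only 1 neighbour ({B}), so by Hall's theorem at most 5 of the 6 left vertices can be matched.

5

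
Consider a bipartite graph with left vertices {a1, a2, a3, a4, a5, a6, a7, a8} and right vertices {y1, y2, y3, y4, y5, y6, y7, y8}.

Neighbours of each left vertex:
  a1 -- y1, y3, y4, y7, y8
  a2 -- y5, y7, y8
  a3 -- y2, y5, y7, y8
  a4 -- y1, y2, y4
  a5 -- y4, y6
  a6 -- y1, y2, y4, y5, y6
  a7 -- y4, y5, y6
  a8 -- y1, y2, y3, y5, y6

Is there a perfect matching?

For example, pair a1→y3, a2→y8, a3→y7, a4→y2, a5→y4, a6→y1, a7→y5, a8→y6.
Every left vertex is matched, so this is a perfect matching.

Yes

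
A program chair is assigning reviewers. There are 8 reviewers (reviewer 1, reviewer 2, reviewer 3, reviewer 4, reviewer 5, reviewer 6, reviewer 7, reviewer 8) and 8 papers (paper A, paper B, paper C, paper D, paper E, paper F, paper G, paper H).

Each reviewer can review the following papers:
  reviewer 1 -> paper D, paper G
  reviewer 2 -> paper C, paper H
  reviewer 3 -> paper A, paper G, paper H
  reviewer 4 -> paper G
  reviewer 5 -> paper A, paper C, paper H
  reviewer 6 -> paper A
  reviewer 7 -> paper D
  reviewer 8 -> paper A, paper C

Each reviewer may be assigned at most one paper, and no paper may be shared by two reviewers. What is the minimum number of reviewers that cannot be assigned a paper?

One maximum matching: reviewer 1–paper D, reviewer 2–paper H, reviewer 3–paper A, reviewer 4–paper G, reviewer 5–paper C.
The set {reviewer 1, reviewer 2, reviewer 3, reviewer 4, reviewer 5, reviewer 6, reviewer 7, reviewer 8} has only 5 neighbours ({paper A, paper C, paper D, paper G, paper H}), so by Hall's theorem at most 5 of the 8 reviewers can be matched.
That matches 5 of the 8, leaving 3 unmatched; no matching can do better.

3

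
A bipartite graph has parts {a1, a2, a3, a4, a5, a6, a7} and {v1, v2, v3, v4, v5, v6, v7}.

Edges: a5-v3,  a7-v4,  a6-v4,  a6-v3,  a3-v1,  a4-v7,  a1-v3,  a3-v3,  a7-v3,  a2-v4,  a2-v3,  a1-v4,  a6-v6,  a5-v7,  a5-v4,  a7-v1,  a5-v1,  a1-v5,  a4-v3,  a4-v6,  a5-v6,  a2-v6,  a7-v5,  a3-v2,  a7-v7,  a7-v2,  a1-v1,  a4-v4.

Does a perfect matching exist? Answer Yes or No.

Yes

For example, pair a1→v5, a2→v4, a3→v2, a4→v7, a5→v1, a6→v6, a7→v3.
All 7 left vertices are covered.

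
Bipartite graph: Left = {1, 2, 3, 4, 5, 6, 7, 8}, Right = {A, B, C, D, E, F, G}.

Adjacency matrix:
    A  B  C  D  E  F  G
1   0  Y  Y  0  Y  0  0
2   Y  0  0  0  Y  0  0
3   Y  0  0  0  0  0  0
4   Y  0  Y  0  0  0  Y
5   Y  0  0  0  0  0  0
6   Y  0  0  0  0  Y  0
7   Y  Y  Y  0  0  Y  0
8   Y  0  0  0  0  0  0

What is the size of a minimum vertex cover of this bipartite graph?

A maximum matching has 6 edges (e.g. 1–C, 2–E, 3–A, 4–G, 6–F, 7–B).
By König's theorem the minimum vertex cover has the same size. One such cover is {1, 2, 4, 6, 7, A}.

6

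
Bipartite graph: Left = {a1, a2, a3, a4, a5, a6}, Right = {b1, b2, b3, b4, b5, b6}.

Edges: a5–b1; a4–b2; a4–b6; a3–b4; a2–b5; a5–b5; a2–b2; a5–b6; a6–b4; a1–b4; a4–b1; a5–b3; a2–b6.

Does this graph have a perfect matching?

No

The set {a1, a3, a6} has only 1 neighbour ({b4}), so by Hall's theorem at most 4 of the 6 left vertices can be matched.
Hence no matching covers every left vertex.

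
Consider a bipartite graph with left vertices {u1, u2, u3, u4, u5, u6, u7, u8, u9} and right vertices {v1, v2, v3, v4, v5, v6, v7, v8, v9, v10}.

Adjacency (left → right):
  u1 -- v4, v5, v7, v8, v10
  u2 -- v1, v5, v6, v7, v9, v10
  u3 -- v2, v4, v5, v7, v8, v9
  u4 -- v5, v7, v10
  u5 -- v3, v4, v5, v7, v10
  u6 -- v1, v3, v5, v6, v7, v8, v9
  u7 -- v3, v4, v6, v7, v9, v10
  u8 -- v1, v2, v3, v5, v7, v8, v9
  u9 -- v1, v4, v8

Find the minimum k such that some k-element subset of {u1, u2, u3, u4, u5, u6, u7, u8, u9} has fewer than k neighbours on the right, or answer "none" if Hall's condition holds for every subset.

A matching saturating every left vertex exists, for instance u1→v4, u2→v10, u3→v5, u4→v7, u5→v3, u6→v8, u7→v6, u8→v2, u9→v1.
By Hall's marriage theorem, this means |N(S)| ≥ |S| for every subset S, so no violating subset exists.

none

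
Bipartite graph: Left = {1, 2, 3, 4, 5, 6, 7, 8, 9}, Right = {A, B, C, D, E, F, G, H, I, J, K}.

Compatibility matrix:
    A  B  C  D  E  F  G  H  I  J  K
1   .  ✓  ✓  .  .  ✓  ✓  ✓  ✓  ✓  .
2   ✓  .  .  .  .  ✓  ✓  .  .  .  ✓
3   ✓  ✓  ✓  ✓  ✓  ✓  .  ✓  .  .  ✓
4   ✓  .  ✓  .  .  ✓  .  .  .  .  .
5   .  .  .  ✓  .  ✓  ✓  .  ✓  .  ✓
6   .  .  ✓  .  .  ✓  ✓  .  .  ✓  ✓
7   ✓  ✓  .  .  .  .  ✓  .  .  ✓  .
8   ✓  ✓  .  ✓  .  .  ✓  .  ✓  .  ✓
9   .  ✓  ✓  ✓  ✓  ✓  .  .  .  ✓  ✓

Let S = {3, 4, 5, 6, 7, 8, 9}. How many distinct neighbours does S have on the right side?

11

The union of neighbours of {3, 4, 5, 6, 7, 8, 9} is {A, B, C, D, E, F, G, H, I, J, K}, which has 11 elements.
Since |N(S)| = 11 ≥ |S| = 7, Hall's condition holds for this subset.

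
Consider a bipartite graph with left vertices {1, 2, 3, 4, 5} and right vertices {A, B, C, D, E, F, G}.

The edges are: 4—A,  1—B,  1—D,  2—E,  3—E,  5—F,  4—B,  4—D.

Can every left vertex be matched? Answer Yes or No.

The set {2, 3} has only 1 neighbour ({E}), so by Hall's theorem at most 4 of the 5 left vertices can be matched.
Hence no matching covers every left vertex.

No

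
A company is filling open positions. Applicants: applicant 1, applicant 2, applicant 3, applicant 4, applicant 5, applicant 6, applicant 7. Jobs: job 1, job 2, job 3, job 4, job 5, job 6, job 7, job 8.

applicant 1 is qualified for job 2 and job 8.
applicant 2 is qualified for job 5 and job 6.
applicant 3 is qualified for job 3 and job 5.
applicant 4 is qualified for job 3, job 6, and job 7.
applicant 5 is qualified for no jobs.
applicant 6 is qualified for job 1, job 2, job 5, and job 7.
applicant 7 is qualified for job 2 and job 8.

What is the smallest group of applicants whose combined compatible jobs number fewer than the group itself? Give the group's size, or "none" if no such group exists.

1

Take S = {applicant 5}. Its neighbourhood is {}, so |N(S)| = 0 < |S| = 1.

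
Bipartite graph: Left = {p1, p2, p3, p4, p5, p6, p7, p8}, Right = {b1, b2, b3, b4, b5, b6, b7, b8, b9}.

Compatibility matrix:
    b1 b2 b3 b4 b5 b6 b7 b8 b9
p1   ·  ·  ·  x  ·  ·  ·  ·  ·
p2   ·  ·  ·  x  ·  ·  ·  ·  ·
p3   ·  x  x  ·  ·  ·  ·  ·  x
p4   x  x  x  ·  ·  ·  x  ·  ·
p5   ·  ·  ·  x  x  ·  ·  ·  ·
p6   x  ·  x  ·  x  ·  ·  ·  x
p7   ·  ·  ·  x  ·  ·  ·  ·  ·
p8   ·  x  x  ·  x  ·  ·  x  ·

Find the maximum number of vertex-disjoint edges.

6

For example, pair p1-b4, p3-b2, p4-b7, p5-b5, p6-b9, p8-b3.
The set {p1, p2, p7} has only 1 neighbour ({b4}), so by Hall's theorem at most 6 of the 8 left vertices can be matched.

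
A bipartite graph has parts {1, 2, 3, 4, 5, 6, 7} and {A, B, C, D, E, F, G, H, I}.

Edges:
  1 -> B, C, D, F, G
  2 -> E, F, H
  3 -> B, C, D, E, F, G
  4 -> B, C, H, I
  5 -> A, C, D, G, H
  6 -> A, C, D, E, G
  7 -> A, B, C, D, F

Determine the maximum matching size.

A valid assignment of size 7: 1–F, 2–H, 3–B, 4–C, 5–G, 6–E, 7–A.
All 7 left vertices are matched, so no larger matching exists.

7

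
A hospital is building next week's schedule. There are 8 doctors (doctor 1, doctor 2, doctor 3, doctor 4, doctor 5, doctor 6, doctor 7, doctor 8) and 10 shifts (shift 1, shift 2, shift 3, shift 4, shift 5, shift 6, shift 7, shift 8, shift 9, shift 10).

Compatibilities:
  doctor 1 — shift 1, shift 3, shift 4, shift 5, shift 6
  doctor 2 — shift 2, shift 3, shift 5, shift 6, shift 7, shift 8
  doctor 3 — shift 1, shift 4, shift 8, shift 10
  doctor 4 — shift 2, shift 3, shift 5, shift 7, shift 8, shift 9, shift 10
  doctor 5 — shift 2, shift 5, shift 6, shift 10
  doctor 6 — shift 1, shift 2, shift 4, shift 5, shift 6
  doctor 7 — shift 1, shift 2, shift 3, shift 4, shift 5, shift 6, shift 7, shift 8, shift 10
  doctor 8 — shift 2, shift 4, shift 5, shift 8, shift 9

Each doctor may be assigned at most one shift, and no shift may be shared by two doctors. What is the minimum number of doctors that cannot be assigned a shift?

For example, pair doctor 1-shift 1, doctor 2-shift 6, doctor 3-shift 10, doctor 4-shift 8, doctor 5-shift 2, doctor 6-shift 4, doctor 7-shift 7, doctor 8-shift 5.
This saturates every doctor, so 8 is the maximum.
That matches 8 of the 8, leaving 0 unmatched; no matching can do better.

0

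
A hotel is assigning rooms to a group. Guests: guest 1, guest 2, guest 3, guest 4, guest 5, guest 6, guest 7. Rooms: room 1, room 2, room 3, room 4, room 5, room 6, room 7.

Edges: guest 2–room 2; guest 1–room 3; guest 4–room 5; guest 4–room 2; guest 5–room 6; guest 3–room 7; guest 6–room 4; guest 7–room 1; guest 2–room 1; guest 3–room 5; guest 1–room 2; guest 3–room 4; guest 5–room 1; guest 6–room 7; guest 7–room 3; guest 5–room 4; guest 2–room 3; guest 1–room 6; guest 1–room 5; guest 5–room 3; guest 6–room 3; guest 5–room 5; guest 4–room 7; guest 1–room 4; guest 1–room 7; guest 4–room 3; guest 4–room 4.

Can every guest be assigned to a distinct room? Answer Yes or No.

One maximum matching: guest 1-room 4, guest 2-room 1, guest 3-room 5, guest 4-room 2, guest 5-room 6, guest 6-room 7, guest 7-room 3.
Every guest is matched, so this is a perfect matching.

Yes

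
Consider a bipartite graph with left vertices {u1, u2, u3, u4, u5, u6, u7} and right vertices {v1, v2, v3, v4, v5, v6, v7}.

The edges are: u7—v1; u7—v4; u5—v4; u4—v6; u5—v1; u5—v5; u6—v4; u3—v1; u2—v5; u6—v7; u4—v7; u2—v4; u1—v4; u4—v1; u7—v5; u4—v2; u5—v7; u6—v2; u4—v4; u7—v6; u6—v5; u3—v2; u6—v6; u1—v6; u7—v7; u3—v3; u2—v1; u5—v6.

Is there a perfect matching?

Yes

For example, pair u1-v4, u2-v1, u3-v3, u4-v7, u5-v5, u6-v2, u7-v6.
All 7 left vertices are covered.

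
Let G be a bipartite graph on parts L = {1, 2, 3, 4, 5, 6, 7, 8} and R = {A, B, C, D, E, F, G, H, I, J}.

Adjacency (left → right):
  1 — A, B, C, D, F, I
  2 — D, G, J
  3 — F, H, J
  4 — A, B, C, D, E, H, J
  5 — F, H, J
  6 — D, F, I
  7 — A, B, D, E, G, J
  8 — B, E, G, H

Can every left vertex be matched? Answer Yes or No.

A valid assignment of size 8: 1–A, 2–D, 3–H, 4–J, 5–F, 6–I, 7–G, 8–B.
Every left vertex is matched, so this matching saturates all of them.

Yes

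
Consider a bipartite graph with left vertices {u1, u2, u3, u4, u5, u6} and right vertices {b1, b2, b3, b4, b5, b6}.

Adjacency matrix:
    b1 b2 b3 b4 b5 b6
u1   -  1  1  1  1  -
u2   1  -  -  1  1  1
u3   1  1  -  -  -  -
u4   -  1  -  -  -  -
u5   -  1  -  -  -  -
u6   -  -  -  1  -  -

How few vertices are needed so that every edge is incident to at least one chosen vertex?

5

{u1, u2, u3, u6, b2} is a vertex cover of size 5: every edge has an endpoint in this set.
No smaller cover exists because u1–b3, u2–b5, u3–b1, u4–b2, u6–b4 is a matching of size 5, and a cover must include an endpoint of each of these disjoint edges (König's theorem).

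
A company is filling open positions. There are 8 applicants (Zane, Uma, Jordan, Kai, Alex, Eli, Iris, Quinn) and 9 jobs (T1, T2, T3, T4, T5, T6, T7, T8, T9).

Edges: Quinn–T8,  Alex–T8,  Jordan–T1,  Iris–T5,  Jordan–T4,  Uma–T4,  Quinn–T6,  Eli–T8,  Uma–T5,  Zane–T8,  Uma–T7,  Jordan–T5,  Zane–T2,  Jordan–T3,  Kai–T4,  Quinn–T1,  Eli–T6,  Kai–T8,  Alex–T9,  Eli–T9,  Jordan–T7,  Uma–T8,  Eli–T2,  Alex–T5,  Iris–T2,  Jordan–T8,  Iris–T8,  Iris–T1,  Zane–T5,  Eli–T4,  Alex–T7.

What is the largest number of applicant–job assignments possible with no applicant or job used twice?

8

A valid assignment of size 8: Zane–T5, Uma–T7, Jordan–T3, Kai–T4, Alex–T9, Eli–T6, Iris–T2, Quinn–T8.
All 8 applicants are matched, so no larger matching exists.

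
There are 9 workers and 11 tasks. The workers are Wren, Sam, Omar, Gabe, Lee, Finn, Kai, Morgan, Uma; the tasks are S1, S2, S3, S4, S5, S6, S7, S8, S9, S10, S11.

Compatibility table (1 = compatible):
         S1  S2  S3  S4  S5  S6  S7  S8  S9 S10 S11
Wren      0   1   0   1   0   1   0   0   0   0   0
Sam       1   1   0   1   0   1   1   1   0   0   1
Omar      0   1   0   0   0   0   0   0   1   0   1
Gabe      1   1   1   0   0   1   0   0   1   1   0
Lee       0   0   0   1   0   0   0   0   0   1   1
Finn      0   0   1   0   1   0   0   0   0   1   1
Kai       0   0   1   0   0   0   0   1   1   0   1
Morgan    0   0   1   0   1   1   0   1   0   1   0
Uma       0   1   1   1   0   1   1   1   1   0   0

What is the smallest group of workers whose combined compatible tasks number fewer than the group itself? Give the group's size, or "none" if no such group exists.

none

A matching saturating every worker exists, for instance Wren→S4, Sam→S7, Omar→S9, Gabe→S6, Lee→S11, Finn→S10, Kai→S8, Morgan→S3, Uma→S2.
By Hall's marriage theorem, this means |N(S)| ≥ |S| for every subset S, so no violating subset exists.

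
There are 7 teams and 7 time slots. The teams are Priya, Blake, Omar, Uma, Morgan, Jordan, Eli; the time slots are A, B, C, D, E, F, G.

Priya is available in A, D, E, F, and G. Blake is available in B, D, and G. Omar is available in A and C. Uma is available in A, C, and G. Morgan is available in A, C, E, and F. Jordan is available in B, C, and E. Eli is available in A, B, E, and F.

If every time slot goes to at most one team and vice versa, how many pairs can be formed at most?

A valid assignment of size 7: Priya–G, Blake–D, Omar–A, Uma–C, Morgan–F, Jordan–E, Eli–B.
This saturates every team, so 7 is the maximum.

7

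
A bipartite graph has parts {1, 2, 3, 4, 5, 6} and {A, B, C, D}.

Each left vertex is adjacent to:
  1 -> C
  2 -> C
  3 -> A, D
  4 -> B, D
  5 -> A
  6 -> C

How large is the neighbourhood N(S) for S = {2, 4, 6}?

The union of neighbours of {2, 4, 6} is {B, C, D}, which has 3 elements.
Since |N(S)| = 3 ≥ |S| = 3, Hall's condition holds for this subset.

3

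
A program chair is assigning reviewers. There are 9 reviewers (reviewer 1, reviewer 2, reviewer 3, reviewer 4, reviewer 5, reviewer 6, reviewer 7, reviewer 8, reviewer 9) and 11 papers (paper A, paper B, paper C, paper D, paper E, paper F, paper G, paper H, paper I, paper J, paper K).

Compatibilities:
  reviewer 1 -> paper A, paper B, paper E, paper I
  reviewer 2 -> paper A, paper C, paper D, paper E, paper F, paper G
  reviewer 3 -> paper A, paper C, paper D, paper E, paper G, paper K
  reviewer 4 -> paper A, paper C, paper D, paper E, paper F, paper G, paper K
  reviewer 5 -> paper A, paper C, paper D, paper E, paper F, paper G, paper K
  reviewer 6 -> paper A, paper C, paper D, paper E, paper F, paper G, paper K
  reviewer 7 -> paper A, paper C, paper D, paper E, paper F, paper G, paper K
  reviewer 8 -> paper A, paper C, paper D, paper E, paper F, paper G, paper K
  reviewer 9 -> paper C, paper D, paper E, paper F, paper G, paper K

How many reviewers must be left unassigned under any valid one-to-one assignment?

A valid assignment of size 8: reviewer 1–paper I, reviewer 2–paper F, reviewer 3–paper A, reviewer 4–paper D, reviewer 5–paper E, reviewer 6–paper C, reviewer 7–paper G, reviewer 8–paper K.
The set {reviewer 2, reviewer 3, reviewer 4, reviewer 5, reviewer 6, reviewer 7, reviewer 8, reviewer 9} has only 7 neighbours ({paper A, paper C, paper D, paper E, paper F, paper G, paper K}), so by Hall's theorem at most 8 of the 9 reviewers can be matched.
That matches 8 of the 9, leaving 1 unmatched; no matching can do better.

1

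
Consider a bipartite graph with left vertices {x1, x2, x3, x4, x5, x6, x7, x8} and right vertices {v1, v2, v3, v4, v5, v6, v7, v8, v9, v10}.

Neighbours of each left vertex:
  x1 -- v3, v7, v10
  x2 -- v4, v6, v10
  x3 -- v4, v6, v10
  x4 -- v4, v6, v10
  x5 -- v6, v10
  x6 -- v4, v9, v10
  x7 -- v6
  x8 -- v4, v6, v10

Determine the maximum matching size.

5

One maximum matching: x1–v7, x2–v4, x3–v6, x4–v10, x6–v9.
The set {x2, x3, x4, x5, x7, x8} has only 3 neighbours ({v10, v4, v6}), so by Hall's theorem at most 5 of the 8 left vertices can be matched.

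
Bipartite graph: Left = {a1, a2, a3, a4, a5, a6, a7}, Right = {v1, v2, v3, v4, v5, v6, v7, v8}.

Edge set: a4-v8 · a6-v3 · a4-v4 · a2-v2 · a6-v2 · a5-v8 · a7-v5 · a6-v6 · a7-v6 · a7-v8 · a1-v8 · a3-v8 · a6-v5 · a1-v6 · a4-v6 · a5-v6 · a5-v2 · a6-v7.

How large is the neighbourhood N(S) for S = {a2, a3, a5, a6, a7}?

6

The union of neighbours of {a2, a3, a5, a6, a7} is {v2, v3, v5, v6, v7, v8}, which has 6 elements.
Since |N(S)| = 6 ≥ |S| = 5, Hall's condition holds for this subset.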